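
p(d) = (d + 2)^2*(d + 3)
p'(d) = (d + 2)^2 + (d + 3)*(2*d + 4) = (d + 2)*(3*d + 8)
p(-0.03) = 11.53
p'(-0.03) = 15.58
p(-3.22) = -0.33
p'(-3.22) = 2.03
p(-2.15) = 0.02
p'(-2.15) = -0.23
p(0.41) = 19.81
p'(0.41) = 22.24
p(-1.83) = 0.03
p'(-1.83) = 0.43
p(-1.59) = 0.24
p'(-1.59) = 1.32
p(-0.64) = 4.37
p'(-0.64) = 8.27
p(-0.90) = 2.54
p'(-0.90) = 5.83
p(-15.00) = -2028.00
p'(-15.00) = 481.00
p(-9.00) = -294.00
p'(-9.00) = 133.00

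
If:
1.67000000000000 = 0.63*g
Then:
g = 2.65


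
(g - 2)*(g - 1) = g^2 - 3*g + 2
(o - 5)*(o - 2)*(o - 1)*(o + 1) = o^4 - 7*o^3 + 9*o^2 + 7*o - 10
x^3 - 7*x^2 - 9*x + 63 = (x - 7)*(x - 3)*(x + 3)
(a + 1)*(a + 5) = a^2 + 6*a + 5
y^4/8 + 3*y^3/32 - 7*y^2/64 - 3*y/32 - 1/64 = (y/4 + 1/4)*(y/2 + 1/4)*(y - 1)*(y + 1/4)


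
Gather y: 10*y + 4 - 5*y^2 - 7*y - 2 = -5*y^2 + 3*y + 2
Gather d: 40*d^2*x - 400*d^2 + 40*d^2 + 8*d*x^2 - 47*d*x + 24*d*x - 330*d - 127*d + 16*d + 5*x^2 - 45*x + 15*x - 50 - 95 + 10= d^2*(40*x - 360) + d*(8*x^2 - 23*x - 441) + 5*x^2 - 30*x - 135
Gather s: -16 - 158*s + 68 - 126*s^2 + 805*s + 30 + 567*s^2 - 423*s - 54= 441*s^2 + 224*s + 28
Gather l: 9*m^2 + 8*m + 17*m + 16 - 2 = 9*m^2 + 25*m + 14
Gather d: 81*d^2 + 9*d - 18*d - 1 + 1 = 81*d^2 - 9*d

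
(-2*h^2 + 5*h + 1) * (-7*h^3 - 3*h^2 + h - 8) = 14*h^5 - 29*h^4 - 24*h^3 + 18*h^2 - 39*h - 8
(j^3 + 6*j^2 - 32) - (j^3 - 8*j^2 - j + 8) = 14*j^2 + j - 40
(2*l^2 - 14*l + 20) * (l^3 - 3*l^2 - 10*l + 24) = 2*l^5 - 20*l^4 + 42*l^3 + 128*l^2 - 536*l + 480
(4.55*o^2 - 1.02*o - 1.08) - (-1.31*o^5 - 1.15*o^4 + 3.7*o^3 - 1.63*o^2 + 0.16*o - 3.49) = 1.31*o^5 + 1.15*o^4 - 3.7*o^3 + 6.18*o^2 - 1.18*o + 2.41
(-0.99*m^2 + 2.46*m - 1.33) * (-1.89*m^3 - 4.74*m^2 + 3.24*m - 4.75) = 1.8711*m^5 + 0.0432000000000006*m^4 - 12.3543*m^3 + 18.9771*m^2 - 15.9942*m + 6.3175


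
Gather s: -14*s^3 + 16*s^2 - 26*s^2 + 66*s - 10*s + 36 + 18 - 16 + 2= -14*s^3 - 10*s^2 + 56*s + 40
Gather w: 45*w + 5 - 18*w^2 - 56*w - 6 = -18*w^2 - 11*w - 1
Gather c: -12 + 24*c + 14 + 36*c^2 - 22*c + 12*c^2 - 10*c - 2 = 48*c^2 - 8*c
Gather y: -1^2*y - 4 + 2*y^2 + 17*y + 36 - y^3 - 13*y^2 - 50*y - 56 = -y^3 - 11*y^2 - 34*y - 24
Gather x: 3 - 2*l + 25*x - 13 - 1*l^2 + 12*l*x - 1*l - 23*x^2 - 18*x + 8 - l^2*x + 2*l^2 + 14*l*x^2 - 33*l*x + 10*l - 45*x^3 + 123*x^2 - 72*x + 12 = l^2 + 7*l - 45*x^3 + x^2*(14*l + 100) + x*(-l^2 - 21*l - 65) + 10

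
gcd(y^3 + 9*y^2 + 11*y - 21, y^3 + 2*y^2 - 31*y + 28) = y^2 + 6*y - 7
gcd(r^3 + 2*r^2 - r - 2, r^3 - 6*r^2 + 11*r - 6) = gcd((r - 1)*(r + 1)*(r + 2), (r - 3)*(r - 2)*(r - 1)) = r - 1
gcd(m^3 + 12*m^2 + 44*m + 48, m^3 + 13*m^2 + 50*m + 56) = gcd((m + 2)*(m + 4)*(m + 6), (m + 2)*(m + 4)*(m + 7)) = m^2 + 6*m + 8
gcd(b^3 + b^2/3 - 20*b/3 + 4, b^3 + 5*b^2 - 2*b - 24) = b^2 + b - 6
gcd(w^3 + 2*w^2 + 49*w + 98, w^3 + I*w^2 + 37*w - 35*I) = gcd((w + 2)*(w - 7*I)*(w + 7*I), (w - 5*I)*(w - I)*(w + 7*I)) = w + 7*I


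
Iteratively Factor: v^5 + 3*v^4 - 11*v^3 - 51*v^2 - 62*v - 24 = (v - 4)*(v^4 + 7*v^3 + 17*v^2 + 17*v + 6) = (v - 4)*(v + 1)*(v^3 + 6*v^2 + 11*v + 6) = (v - 4)*(v + 1)*(v + 2)*(v^2 + 4*v + 3) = (v - 4)*(v + 1)^2*(v + 2)*(v + 3)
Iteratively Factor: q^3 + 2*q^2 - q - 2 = (q - 1)*(q^2 + 3*q + 2) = (q - 1)*(q + 2)*(q + 1)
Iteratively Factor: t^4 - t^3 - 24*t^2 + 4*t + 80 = (t + 2)*(t^3 - 3*t^2 - 18*t + 40) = (t + 2)*(t + 4)*(t^2 - 7*t + 10) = (t - 5)*(t + 2)*(t + 4)*(t - 2)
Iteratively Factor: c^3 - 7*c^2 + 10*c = (c - 5)*(c^2 - 2*c) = c*(c - 5)*(c - 2)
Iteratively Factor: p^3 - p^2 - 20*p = (p)*(p^2 - p - 20) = p*(p + 4)*(p - 5)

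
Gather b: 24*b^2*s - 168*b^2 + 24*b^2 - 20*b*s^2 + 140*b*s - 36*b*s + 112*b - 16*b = b^2*(24*s - 144) + b*(-20*s^2 + 104*s + 96)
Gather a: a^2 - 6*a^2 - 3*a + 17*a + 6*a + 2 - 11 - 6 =-5*a^2 + 20*a - 15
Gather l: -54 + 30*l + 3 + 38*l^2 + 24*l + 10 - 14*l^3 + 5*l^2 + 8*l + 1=-14*l^3 + 43*l^2 + 62*l - 40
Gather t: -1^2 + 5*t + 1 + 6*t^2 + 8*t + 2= 6*t^2 + 13*t + 2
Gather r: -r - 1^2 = -r - 1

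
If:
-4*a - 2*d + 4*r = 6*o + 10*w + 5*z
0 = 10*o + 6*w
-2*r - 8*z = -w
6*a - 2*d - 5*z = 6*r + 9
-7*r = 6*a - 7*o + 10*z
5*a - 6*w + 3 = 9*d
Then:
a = 10299/4858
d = 14421/4858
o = 3186/2429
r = -435/2429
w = -5310/2429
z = -555/2429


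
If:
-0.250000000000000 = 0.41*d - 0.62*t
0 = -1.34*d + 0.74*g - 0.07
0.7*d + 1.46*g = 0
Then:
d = -0.04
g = 0.02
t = 0.38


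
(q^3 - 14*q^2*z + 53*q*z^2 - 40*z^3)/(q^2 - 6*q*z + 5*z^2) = q - 8*z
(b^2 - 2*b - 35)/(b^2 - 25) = (b - 7)/(b - 5)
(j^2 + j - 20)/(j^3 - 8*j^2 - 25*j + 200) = (j - 4)/(j^2 - 13*j + 40)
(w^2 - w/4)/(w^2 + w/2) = (4*w - 1)/(2*(2*w + 1))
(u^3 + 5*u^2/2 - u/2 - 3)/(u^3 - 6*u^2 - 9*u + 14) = (u + 3/2)/(u - 7)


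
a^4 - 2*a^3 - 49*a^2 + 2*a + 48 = (a - 8)*(a - 1)*(a + 1)*(a + 6)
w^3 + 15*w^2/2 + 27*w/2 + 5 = (w + 1/2)*(w + 2)*(w + 5)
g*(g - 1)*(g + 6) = g^3 + 5*g^2 - 6*g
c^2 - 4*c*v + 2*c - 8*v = (c + 2)*(c - 4*v)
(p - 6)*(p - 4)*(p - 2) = p^3 - 12*p^2 + 44*p - 48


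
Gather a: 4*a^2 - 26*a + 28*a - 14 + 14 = 4*a^2 + 2*a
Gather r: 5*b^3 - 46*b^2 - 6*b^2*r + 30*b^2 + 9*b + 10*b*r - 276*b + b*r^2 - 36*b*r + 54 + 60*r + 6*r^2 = 5*b^3 - 16*b^2 - 267*b + r^2*(b + 6) + r*(-6*b^2 - 26*b + 60) + 54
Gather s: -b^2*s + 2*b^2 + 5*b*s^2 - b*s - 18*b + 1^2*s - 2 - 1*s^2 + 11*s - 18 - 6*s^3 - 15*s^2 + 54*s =2*b^2 - 18*b - 6*s^3 + s^2*(5*b - 16) + s*(-b^2 - b + 66) - 20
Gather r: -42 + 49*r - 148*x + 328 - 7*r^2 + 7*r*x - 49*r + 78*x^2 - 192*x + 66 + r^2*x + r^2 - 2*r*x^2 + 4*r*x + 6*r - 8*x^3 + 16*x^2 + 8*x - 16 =r^2*(x - 6) + r*(-2*x^2 + 11*x + 6) - 8*x^3 + 94*x^2 - 332*x + 336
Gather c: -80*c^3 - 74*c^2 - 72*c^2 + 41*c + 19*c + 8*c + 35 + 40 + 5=-80*c^3 - 146*c^2 + 68*c + 80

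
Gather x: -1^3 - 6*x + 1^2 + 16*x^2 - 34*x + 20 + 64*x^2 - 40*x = 80*x^2 - 80*x + 20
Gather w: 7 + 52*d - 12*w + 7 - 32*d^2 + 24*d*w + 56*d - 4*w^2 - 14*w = -32*d^2 + 108*d - 4*w^2 + w*(24*d - 26) + 14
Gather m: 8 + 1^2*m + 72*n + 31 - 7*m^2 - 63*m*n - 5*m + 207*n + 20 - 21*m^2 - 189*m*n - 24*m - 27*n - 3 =-28*m^2 + m*(-252*n - 28) + 252*n + 56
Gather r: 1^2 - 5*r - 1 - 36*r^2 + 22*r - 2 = -36*r^2 + 17*r - 2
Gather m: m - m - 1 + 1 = 0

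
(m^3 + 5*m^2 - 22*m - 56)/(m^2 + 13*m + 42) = (m^2 - 2*m - 8)/(m + 6)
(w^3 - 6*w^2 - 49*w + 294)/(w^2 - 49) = w - 6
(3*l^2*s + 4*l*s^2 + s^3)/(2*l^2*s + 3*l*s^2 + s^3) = (3*l + s)/(2*l + s)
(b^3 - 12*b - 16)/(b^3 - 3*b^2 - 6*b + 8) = (b + 2)/(b - 1)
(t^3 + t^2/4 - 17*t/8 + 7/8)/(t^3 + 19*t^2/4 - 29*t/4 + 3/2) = (8*t^2 + 10*t - 7)/(2*(4*t^2 + 23*t - 6))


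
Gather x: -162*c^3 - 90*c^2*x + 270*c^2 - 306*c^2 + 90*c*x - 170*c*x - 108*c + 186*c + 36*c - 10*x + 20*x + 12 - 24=-162*c^3 - 36*c^2 + 114*c + x*(-90*c^2 - 80*c + 10) - 12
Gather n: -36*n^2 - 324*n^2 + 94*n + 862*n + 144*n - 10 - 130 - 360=-360*n^2 + 1100*n - 500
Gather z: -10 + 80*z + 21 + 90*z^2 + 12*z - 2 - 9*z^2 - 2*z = 81*z^2 + 90*z + 9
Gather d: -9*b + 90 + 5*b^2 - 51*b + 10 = 5*b^2 - 60*b + 100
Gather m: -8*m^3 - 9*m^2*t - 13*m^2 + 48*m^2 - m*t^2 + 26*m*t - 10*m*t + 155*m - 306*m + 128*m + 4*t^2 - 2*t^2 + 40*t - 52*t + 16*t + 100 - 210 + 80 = -8*m^3 + m^2*(35 - 9*t) + m*(-t^2 + 16*t - 23) + 2*t^2 + 4*t - 30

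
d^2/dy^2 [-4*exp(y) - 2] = -4*exp(y)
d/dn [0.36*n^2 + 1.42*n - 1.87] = 0.72*n + 1.42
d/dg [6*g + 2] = 6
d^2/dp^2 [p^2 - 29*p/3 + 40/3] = 2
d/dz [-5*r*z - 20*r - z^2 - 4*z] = -5*r - 2*z - 4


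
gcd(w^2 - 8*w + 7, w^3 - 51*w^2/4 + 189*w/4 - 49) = w - 7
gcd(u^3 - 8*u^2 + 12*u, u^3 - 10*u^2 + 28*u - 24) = u^2 - 8*u + 12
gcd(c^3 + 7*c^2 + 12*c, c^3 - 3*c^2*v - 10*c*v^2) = c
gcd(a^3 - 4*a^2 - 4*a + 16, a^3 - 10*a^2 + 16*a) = a - 2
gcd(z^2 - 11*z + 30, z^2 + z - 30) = z - 5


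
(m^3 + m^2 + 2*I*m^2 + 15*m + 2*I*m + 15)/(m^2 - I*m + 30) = (m^2 + m*(1 - 3*I) - 3*I)/(m - 6*I)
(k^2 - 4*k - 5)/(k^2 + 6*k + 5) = (k - 5)/(k + 5)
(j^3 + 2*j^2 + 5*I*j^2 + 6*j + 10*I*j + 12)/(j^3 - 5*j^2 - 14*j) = (j^2 + 5*I*j + 6)/(j*(j - 7))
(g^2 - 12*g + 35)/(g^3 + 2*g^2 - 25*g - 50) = (g - 7)/(g^2 + 7*g + 10)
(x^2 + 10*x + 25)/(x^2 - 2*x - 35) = (x + 5)/(x - 7)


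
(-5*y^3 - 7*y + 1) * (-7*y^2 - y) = 35*y^5 + 5*y^4 + 49*y^3 - y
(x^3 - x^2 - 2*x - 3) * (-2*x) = -2*x^4 + 2*x^3 + 4*x^2 + 6*x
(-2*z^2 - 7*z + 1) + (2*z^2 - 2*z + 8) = 9 - 9*z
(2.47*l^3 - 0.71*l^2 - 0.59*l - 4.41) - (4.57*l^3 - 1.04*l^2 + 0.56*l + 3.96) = -2.1*l^3 + 0.33*l^2 - 1.15*l - 8.37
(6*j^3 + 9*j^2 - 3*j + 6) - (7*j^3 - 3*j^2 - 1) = -j^3 + 12*j^2 - 3*j + 7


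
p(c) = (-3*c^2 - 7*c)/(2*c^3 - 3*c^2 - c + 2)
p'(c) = (-6*c - 7)/(2*c^3 - 3*c^2 - c + 2) + (-3*c^2 - 7*c)*(-6*c^2 + 6*c + 1)/(2*c^3 - 3*c^2 - c + 2)^2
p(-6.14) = 0.12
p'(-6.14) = 0.00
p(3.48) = -1.31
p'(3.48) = 0.83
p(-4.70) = 0.12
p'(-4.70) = -0.00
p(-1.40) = -0.49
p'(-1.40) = -1.36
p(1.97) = -6.91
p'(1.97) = 14.56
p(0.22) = -1.02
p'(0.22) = -6.27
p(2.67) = -2.50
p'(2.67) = 2.59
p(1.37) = -107.18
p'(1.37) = 1433.63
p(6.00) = -0.47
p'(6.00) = 0.13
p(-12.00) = 0.09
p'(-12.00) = 0.00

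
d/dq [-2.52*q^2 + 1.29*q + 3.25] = 1.29 - 5.04*q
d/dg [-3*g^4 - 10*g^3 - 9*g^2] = 6*g*(-2*g^2 - 5*g - 3)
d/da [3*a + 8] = 3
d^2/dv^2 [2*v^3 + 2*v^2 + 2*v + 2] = 12*v + 4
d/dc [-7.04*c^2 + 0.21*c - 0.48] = 0.21 - 14.08*c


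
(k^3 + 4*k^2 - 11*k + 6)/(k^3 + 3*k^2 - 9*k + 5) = (k + 6)/(k + 5)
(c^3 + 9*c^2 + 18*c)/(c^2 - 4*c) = (c^2 + 9*c + 18)/(c - 4)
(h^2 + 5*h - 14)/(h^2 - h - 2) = (h + 7)/(h + 1)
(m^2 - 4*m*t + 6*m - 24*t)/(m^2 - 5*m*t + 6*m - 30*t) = (-m + 4*t)/(-m + 5*t)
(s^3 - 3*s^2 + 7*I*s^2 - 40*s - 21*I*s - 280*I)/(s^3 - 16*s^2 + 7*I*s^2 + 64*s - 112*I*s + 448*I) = (s + 5)/(s - 8)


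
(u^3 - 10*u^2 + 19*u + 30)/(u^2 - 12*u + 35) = (u^2 - 5*u - 6)/(u - 7)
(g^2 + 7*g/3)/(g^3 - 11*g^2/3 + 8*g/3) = (3*g + 7)/(3*g^2 - 11*g + 8)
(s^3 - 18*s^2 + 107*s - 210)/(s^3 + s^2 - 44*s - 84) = (s^2 - 11*s + 30)/(s^2 + 8*s + 12)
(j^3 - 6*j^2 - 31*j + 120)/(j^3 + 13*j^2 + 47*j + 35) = (j^2 - 11*j + 24)/(j^2 + 8*j + 7)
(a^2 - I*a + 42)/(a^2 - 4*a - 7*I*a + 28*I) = (a + 6*I)/(a - 4)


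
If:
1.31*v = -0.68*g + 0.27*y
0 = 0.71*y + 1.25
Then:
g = -1.92647058823529*v - 0.699047224523612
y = -1.76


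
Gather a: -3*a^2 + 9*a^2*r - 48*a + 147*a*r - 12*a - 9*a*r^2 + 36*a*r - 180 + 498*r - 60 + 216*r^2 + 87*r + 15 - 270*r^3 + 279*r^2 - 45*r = a^2*(9*r - 3) + a*(-9*r^2 + 183*r - 60) - 270*r^3 + 495*r^2 + 540*r - 225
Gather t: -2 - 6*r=-6*r - 2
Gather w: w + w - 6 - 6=2*w - 12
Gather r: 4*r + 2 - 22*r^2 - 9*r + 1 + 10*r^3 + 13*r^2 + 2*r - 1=10*r^3 - 9*r^2 - 3*r + 2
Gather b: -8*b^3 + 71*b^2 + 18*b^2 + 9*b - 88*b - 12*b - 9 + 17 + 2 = -8*b^3 + 89*b^2 - 91*b + 10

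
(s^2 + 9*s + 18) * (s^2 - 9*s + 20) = s^4 - 43*s^2 + 18*s + 360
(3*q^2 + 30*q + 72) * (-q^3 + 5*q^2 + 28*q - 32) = -3*q^5 - 15*q^4 + 162*q^3 + 1104*q^2 + 1056*q - 2304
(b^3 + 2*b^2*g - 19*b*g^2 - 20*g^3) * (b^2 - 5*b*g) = b^5 - 3*b^4*g - 29*b^3*g^2 + 75*b^2*g^3 + 100*b*g^4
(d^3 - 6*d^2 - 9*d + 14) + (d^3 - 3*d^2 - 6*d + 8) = 2*d^3 - 9*d^2 - 15*d + 22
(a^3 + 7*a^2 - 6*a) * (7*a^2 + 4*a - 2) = 7*a^5 + 53*a^4 - 16*a^3 - 38*a^2 + 12*a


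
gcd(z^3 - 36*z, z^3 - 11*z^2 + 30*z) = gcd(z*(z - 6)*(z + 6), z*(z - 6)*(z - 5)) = z^2 - 6*z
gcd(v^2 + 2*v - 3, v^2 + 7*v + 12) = v + 3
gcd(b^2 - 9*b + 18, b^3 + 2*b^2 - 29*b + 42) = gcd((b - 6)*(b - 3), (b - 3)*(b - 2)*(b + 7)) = b - 3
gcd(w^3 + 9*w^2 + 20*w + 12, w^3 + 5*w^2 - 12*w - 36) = w^2 + 8*w + 12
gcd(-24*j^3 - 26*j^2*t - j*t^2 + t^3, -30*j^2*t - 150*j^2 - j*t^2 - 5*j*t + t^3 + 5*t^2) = -6*j + t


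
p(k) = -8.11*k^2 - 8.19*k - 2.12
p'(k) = -16.22*k - 8.19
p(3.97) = -162.46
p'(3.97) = -72.58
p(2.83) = -90.25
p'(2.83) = -54.09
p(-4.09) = -104.29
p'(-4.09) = 58.15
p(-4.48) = -128.20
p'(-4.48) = 64.48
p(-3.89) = -92.98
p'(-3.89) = 54.91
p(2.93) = -95.74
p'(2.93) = -55.71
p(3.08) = -104.28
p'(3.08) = -58.15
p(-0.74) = -0.50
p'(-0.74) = 3.81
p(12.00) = -1268.24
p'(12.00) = -202.83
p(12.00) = -1268.24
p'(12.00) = -202.83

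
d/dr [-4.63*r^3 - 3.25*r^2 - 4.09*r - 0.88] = -13.89*r^2 - 6.5*r - 4.09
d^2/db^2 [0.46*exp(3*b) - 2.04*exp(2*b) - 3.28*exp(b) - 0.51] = (4.14*exp(2*b) - 8.16*exp(b) - 3.28)*exp(b)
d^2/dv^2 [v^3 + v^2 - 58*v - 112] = 6*v + 2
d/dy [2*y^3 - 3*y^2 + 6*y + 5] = 6*y^2 - 6*y + 6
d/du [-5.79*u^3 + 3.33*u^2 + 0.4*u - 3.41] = -17.37*u^2 + 6.66*u + 0.4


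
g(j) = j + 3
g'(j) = 1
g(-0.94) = 2.06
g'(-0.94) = 1.00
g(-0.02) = 2.98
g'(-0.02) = 1.00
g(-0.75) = 2.25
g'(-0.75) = 1.00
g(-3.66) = -0.66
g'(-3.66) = 1.00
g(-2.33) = 0.67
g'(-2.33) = 1.00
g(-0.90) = 2.10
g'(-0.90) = 1.00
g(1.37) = 4.37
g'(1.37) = 1.00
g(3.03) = 6.03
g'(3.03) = 1.00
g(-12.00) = -9.00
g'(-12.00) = 1.00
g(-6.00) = -3.00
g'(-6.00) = 1.00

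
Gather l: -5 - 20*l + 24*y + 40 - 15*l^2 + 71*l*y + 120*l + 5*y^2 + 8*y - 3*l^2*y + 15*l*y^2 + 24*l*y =l^2*(-3*y - 15) + l*(15*y^2 + 95*y + 100) + 5*y^2 + 32*y + 35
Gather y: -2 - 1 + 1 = -2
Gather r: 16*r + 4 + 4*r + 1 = 20*r + 5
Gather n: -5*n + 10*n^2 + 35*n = 10*n^2 + 30*n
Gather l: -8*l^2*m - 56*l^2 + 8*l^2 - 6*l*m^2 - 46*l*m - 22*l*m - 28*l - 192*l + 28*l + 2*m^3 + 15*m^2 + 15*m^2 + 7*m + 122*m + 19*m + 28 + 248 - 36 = l^2*(-8*m - 48) + l*(-6*m^2 - 68*m - 192) + 2*m^3 + 30*m^2 + 148*m + 240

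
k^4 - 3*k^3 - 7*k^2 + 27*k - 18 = (k - 3)*(k - 2)*(k - 1)*(k + 3)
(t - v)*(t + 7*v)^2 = t^3 + 13*t^2*v + 35*t*v^2 - 49*v^3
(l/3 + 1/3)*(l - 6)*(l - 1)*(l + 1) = l^4/3 - 5*l^3/3 - 7*l^2/3 + 5*l/3 + 2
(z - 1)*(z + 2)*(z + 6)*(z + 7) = z^4 + 14*z^3 + 53*z^2 + 16*z - 84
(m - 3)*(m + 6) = m^2 + 3*m - 18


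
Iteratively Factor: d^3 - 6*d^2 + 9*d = (d - 3)*(d^2 - 3*d) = (d - 3)^2*(d)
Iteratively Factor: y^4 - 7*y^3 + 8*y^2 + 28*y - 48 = (y - 3)*(y^3 - 4*y^2 - 4*y + 16) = (y - 4)*(y - 3)*(y^2 - 4) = (y - 4)*(y - 3)*(y + 2)*(y - 2)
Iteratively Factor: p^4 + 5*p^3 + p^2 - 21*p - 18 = (p + 3)*(p^3 + 2*p^2 - 5*p - 6) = (p - 2)*(p + 3)*(p^2 + 4*p + 3) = (p - 2)*(p + 1)*(p + 3)*(p + 3)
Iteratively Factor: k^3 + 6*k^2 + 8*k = (k + 4)*(k^2 + 2*k) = (k + 2)*(k + 4)*(k)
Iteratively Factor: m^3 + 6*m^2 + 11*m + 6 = (m + 3)*(m^2 + 3*m + 2) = (m + 1)*(m + 3)*(m + 2)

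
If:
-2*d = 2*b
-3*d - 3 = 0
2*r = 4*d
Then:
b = 1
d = -1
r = -2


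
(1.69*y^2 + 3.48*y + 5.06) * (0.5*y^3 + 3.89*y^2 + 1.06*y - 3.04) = 0.845*y^5 + 8.3141*y^4 + 17.8586*y^3 + 18.2346*y^2 - 5.2156*y - 15.3824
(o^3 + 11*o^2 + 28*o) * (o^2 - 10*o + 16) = o^5 + o^4 - 66*o^3 - 104*o^2 + 448*o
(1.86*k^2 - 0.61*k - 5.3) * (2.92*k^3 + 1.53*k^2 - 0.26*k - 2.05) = 5.4312*k^5 + 1.0646*k^4 - 16.8929*k^3 - 11.7634*k^2 + 2.6285*k + 10.865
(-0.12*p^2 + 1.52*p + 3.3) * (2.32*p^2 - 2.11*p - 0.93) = -0.2784*p^4 + 3.7796*p^3 + 4.5604*p^2 - 8.3766*p - 3.069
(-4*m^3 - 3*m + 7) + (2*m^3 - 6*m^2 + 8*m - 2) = -2*m^3 - 6*m^2 + 5*m + 5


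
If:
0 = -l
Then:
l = 0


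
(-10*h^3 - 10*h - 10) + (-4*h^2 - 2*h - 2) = -10*h^3 - 4*h^2 - 12*h - 12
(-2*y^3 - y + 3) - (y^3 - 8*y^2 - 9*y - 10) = -3*y^3 + 8*y^2 + 8*y + 13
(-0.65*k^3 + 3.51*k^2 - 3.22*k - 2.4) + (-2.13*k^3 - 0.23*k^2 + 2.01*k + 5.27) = -2.78*k^3 + 3.28*k^2 - 1.21*k + 2.87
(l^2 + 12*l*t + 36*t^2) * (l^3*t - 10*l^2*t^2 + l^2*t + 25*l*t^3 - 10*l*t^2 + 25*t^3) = l^5*t + 2*l^4*t^2 + l^4*t - 59*l^3*t^3 + 2*l^3*t^2 - 60*l^2*t^4 - 59*l^2*t^3 + 900*l*t^5 - 60*l*t^4 + 900*t^5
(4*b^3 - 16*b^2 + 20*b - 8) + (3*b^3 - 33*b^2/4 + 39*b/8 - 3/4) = 7*b^3 - 97*b^2/4 + 199*b/8 - 35/4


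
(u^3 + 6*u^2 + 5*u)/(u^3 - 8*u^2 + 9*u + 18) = u*(u + 5)/(u^2 - 9*u + 18)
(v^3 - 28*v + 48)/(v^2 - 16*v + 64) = (v^3 - 28*v + 48)/(v^2 - 16*v + 64)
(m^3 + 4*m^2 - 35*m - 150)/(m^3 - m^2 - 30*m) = (m + 5)/m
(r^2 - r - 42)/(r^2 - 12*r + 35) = (r + 6)/(r - 5)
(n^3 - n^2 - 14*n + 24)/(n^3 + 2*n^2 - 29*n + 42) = (n + 4)/(n + 7)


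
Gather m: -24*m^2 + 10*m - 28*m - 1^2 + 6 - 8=-24*m^2 - 18*m - 3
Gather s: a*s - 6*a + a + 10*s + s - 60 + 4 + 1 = -5*a + s*(a + 11) - 55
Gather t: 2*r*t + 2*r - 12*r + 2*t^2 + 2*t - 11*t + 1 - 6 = -10*r + 2*t^2 + t*(2*r - 9) - 5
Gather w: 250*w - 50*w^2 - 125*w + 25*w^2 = -25*w^2 + 125*w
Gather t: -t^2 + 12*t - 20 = -t^2 + 12*t - 20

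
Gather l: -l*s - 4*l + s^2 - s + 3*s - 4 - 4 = l*(-s - 4) + s^2 + 2*s - 8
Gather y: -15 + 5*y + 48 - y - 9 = 4*y + 24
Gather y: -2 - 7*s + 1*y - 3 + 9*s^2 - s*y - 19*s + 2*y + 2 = 9*s^2 - 26*s + y*(3 - s) - 3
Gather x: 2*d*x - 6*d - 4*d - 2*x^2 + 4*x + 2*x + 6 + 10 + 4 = -10*d - 2*x^2 + x*(2*d + 6) + 20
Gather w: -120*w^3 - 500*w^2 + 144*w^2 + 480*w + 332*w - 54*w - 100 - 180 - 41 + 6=-120*w^3 - 356*w^2 + 758*w - 315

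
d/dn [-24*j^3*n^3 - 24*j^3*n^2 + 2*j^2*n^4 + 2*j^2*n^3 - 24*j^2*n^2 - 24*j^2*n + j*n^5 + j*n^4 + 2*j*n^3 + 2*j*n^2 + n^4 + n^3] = -72*j^3*n^2 - 48*j^3*n + 8*j^2*n^3 + 6*j^2*n^2 - 48*j^2*n - 24*j^2 + 5*j*n^4 + 4*j*n^3 + 6*j*n^2 + 4*j*n + 4*n^3 + 3*n^2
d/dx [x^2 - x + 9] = 2*x - 1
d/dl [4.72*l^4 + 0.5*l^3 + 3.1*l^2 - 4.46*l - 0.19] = 18.88*l^3 + 1.5*l^2 + 6.2*l - 4.46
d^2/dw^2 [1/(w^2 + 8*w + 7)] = 2*(-w^2 - 8*w + 4*(w + 4)^2 - 7)/(w^2 + 8*w + 7)^3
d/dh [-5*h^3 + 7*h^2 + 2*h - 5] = -15*h^2 + 14*h + 2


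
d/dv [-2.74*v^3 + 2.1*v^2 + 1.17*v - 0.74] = -8.22*v^2 + 4.2*v + 1.17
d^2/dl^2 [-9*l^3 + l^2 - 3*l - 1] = 2 - 54*l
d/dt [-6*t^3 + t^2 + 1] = 2*t*(1 - 9*t)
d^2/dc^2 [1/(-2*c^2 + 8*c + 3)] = 4*(-2*c^2 + 8*c + 8*(c - 2)^2 + 3)/(-2*c^2 + 8*c + 3)^3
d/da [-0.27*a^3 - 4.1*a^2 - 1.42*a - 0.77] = -0.81*a^2 - 8.2*a - 1.42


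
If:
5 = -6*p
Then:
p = -5/6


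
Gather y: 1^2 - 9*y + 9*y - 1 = 0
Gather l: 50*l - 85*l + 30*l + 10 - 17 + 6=-5*l - 1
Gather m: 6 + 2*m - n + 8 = 2*m - n + 14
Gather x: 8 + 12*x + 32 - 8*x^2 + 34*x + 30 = -8*x^2 + 46*x + 70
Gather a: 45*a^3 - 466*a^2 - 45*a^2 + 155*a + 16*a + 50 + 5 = 45*a^3 - 511*a^2 + 171*a + 55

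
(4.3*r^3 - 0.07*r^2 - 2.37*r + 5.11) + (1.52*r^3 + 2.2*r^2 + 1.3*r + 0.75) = 5.82*r^3 + 2.13*r^2 - 1.07*r + 5.86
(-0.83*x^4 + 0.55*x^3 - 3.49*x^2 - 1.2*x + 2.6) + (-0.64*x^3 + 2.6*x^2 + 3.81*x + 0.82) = -0.83*x^4 - 0.09*x^3 - 0.89*x^2 + 2.61*x + 3.42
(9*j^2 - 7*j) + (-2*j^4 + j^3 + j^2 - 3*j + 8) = -2*j^4 + j^3 + 10*j^2 - 10*j + 8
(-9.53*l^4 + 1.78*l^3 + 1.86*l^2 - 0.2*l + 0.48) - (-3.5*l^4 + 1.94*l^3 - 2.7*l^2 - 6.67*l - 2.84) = -6.03*l^4 - 0.16*l^3 + 4.56*l^2 + 6.47*l + 3.32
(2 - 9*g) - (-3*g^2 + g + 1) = 3*g^2 - 10*g + 1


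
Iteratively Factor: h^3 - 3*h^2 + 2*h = (h - 1)*(h^2 - 2*h) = h*(h - 1)*(h - 2)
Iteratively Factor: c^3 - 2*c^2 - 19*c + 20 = (c - 5)*(c^2 + 3*c - 4) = (c - 5)*(c + 4)*(c - 1)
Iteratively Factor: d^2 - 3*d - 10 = (d + 2)*(d - 5)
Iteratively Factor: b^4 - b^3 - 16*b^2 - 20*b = (b)*(b^3 - b^2 - 16*b - 20) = b*(b + 2)*(b^2 - 3*b - 10) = b*(b + 2)^2*(b - 5)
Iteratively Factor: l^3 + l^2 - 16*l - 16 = (l + 4)*(l^2 - 3*l - 4) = (l - 4)*(l + 4)*(l + 1)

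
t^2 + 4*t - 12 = (t - 2)*(t + 6)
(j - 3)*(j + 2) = j^2 - j - 6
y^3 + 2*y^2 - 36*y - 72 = (y - 6)*(y + 2)*(y + 6)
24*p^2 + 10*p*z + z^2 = (4*p + z)*(6*p + z)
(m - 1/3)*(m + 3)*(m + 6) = m^3 + 26*m^2/3 + 15*m - 6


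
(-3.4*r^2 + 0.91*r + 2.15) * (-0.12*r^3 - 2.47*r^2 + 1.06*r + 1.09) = 0.408*r^5 + 8.2888*r^4 - 6.1097*r^3 - 8.0519*r^2 + 3.2709*r + 2.3435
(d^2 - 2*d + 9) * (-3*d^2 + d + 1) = -3*d^4 + 7*d^3 - 28*d^2 + 7*d + 9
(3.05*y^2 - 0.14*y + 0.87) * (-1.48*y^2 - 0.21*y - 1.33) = -4.514*y^4 - 0.4333*y^3 - 5.3147*y^2 + 0.00350000000000003*y - 1.1571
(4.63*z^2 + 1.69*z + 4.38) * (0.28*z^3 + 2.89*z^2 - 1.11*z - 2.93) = 1.2964*z^5 + 13.8539*z^4 + 0.9712*z^3 - 2.7836*z^2 - 9.8135*z - 12.8334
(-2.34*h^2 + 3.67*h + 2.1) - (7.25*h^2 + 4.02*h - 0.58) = -9.59*h^2 - 0.35*h + 2.68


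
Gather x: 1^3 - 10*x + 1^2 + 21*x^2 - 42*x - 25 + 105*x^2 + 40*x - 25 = 126*x^2 - 12*x - 48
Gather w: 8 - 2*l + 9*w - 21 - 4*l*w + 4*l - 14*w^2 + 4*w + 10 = 2*l - 14*w^2 + w*(13 - 4*l) - 3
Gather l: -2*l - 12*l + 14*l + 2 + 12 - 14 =0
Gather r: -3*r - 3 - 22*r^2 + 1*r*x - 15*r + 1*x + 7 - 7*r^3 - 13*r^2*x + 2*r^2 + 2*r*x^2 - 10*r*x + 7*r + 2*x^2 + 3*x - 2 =-7*r^3 + r^2*(-13*x - 20) + r*(2*x^2 - 9*x - 11) + 2*x^2 + 4*x + 2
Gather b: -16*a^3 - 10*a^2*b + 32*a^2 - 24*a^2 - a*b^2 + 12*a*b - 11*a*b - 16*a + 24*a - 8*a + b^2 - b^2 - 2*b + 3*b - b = -16*a^3 + 8*a^2 - a*b^2 + b*(-10*a^2 + a)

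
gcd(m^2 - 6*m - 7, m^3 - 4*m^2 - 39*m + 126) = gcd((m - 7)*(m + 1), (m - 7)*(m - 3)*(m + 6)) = m - 7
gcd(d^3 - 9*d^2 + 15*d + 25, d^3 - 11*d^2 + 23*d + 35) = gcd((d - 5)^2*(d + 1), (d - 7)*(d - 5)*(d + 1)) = d^2 - 4*d - 5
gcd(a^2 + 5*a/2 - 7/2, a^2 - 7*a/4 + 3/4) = a - 1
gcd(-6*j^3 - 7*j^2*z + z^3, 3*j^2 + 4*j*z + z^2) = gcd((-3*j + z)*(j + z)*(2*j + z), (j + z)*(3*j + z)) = j + z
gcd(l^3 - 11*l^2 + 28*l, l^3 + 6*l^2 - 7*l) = l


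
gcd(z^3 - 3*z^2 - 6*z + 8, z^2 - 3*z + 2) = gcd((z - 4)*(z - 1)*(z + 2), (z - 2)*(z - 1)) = z - 1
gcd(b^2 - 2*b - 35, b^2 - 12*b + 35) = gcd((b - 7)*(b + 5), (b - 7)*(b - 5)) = b - 7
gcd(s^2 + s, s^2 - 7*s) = s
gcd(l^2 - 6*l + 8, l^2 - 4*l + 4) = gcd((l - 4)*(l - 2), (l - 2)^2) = l - 2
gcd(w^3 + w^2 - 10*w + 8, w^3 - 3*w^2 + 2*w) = w^2 - 3*w + 2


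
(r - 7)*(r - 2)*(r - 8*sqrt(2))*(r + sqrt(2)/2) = r^4 - 15*sqrt(2)*r^3/2 - 9*r^3 + 6*r^2 + 135*sqrt(2)*r^2/2 - 105*sqrt(2)*r + 72*r - 112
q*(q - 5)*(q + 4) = q^3 - q^2 - 20*q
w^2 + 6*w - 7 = (w - 1)*(w + 7)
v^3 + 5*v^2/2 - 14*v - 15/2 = (v - 3)*(v + 1/2)*(v + 5)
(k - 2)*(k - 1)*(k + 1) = k^3 - 2*k^2 - k + 2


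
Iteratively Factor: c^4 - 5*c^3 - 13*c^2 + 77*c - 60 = (c - 1)*(c^3 - 4*c^2 - 17*c + 60) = (c - 5)*(c - 1)*(c^2 + c - 12) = (c - 5)*(c - 1)*(c + 4)*(c - 3)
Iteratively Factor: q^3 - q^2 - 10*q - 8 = (q + 1)*(q^2 - 2*q - 8) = (q - 4)*(q + 1)*(q + 2)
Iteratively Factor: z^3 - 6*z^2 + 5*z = (z - 1)*(z^2 - 5*z) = (z - 5)*(z - 1)*(z)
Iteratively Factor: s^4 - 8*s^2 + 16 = (s + 2)*(s^3 - 2*s^2 - 4*s + 8) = (s - 2)*(s + 2)*(s^2 - 4) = (s - 2)*(s + 2)^2*(s - 2)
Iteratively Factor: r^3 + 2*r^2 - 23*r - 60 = (r + 4)*(r^2 - 2*r - 15) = (r + 3)*(r + 4)*(r - 5)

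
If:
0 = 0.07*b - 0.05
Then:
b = 0.71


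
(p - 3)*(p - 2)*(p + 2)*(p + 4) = p^4 + p^3 - 16*p^2 - 4*p + 48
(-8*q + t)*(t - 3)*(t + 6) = -8*q*t^2 - 24*q*t + 144*q + t^3 + 3*t^2 - 18*t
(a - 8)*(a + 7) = a^2 - a - 56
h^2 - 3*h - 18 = (h - 6)*(h + 3)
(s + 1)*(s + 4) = s^2 + 5*s + 4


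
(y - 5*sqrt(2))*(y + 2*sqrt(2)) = y^2 - 3*sqrt(2)*y - 20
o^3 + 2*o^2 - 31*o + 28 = (o - 4)*(o - 1)*(o + 7)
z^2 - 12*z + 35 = (z - 7)*(z - 5)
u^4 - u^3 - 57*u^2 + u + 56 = (u - 8)*(u - 1)*(u + 1)*(u + 7)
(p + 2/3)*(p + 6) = p^2 + 20*p/3 + 4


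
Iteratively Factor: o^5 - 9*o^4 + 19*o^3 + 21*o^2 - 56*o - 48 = (o - 4)*(o^4 - 5*o^3 - o^2 + 17*o + 12) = (o - 4)^2*(o^3 - o^2 - 5*o - 3) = (o - 4)^2*(o + 1)*(o^2 - 2*o - 3) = (o - 4)^2*(o + 1)^2*(o - 3)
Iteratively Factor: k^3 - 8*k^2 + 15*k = (k)*(k^2 - 8*k + 15) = k*(k - 5)*(k - 3)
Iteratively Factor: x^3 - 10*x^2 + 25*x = (x)*(x^2 - 10*x + 25) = x*(x - 5)*(x - 5)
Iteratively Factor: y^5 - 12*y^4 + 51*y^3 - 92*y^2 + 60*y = (y - 3)*(y^4 - 9*y^3 + 24*y^2 - 20*y) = (y - 3)*(y - 2)*(y^3 - 7*y^2 + 10*y) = (y - 3)*(y - 2)^2*(y^2 - 5*y) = y*(y - 3)*(y - 2)^2*(y - 5)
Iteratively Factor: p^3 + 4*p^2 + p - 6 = (p - 1)*(p^2 + 5*p + 6) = (p - 1)*(p + 2)*(p + 3)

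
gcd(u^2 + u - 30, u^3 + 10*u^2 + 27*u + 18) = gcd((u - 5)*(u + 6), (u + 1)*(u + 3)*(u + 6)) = u + 6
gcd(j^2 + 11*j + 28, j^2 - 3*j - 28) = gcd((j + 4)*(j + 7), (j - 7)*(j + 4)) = j + 4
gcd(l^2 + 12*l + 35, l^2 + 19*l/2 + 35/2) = l + 7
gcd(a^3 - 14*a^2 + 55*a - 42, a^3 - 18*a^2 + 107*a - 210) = a^2 - 13*a + 42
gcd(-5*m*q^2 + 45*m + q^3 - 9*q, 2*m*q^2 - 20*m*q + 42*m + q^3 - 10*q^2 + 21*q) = q - 3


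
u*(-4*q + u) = -4*q*u + u^2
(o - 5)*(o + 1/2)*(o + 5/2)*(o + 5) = o^4 + 3*o^3 - 95*o^2/4 - 75*o - 125/4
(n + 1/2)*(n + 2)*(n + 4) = n^3 + 13*n^2/2 + 11*n + 4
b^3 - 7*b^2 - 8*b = b*(b - 8)*(b + 1)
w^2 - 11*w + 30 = (w - 6)*(w - 5)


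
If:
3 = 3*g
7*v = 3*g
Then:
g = 1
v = 3/7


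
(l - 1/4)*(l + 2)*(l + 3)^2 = l^4 + 31*l^3/4 + 19*l^2 + 51*l/4 - 9/2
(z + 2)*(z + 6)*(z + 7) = z^3 + 15*z^2 + 68*z + 84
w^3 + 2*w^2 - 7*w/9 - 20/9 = (w - 1)*(w + 4/3)*(w + 5/3)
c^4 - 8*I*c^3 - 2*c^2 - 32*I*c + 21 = (c - 7*I)*(c - 3*I)*(c + I)^2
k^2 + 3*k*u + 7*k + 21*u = (k + 7)*(k + 3*u)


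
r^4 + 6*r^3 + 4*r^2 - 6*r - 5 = (r - 1)*(r + 1)^2*(r + 5)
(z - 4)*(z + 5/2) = z^2 - 3*z/2 - 10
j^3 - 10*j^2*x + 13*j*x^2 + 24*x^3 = (j - 8*x)*(j - 3*x)*(j + x)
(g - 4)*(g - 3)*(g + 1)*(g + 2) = g^4 - 4*g^3 - 7*g^2 + 22*g + 24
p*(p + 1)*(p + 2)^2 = p^4 + 5*p^3 + 8*p^2 + 4*p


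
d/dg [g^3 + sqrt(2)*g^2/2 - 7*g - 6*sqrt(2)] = 3*g^2 + sqrt(2)*g - 7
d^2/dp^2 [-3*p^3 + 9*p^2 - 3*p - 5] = 18 - 18*p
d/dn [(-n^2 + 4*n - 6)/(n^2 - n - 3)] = 3*(-n^2 + 6*n - 6)/(n^4 - 2*n^3 - 5*n^2 + 6*n + 9)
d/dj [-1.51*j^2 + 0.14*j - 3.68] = 0.14 - 3.02*j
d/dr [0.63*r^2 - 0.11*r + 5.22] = 1.26*r - 0.11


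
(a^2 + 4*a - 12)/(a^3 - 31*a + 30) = (a - 2)/(a^2 - 6*a + 5)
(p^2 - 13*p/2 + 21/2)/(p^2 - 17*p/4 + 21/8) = 4*(p - 3)/(4*p - 3)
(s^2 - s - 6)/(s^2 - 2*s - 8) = (s - 3)/(s - 4)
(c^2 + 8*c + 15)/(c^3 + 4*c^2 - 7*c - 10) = (c + 3)/(c^2 - c - 2)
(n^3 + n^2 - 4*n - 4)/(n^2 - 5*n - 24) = (-n^3 - n^2 + 4*n + 4)/(-n^2 + 5*n + 24)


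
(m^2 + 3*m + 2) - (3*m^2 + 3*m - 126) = 128 - 2*m^2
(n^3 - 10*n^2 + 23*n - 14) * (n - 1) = n^4 - 11*n^3 + 33*n^2 - 37*n + 14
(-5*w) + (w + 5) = 5 - 4*w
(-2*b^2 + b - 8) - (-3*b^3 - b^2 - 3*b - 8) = 3*b^3 - b^2 + 4*b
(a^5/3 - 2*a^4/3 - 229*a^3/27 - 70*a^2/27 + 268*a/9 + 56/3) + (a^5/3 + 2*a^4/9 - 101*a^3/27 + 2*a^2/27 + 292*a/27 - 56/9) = 2*a^5/3 - 4*a^4/9 - 110*a^3/9 - 68*a^2/27 + 1096*a/27 + 112/9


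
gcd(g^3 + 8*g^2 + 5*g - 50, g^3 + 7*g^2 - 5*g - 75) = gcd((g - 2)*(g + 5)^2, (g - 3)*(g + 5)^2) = g^2 + 10*g + 25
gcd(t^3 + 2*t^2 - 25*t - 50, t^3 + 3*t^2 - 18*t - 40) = t^2 + 7*t + 10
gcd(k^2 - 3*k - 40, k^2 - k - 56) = k - 8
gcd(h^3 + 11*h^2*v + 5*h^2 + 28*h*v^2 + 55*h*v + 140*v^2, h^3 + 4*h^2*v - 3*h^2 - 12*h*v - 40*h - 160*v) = h^2 + 4*h*v + 5*h + 20*v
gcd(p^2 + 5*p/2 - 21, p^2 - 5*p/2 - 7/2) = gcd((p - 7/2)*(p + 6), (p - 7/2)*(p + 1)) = p - 7/2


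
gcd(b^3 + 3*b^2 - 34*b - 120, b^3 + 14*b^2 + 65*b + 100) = b^2 + 9*b + 20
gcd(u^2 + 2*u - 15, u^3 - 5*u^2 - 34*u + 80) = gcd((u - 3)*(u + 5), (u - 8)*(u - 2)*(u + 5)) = u + 5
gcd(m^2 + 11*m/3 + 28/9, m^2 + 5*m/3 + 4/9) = m + 4/3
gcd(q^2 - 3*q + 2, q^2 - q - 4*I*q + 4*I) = q - 1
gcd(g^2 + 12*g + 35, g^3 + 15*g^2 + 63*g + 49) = g + 7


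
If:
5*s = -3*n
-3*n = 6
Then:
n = -2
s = 6/5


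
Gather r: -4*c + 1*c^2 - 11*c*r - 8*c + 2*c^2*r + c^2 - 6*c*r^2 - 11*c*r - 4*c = 2*c^2 - 6*c*r^2 - 16*c + r*(2*c^2 - 22*c)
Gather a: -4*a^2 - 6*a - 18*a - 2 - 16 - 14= -4*a^2 - 24*a - 32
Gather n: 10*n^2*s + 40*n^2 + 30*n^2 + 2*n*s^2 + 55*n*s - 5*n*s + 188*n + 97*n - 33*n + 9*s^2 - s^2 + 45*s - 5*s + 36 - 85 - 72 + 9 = n^2*(10*s + 70) + n*(2*s^2 + 50*s + 252) + 8*s^2 + 40*s - 112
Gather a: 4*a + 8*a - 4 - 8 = 12*a - 12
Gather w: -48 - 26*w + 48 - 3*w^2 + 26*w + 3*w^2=0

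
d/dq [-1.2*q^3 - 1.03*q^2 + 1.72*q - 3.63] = -3.6*q^2 - 2.06*q + 1.72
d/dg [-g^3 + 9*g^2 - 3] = 3*g*(6 - g)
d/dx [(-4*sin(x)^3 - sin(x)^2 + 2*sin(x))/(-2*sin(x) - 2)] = (8*sin(x)^3 + 13*sin(x)^2 + 2*sin(x) - 2)*cos(x)/(2*(sin(x) + 1)^2)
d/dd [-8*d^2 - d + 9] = -16*d - 1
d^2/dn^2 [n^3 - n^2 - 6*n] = 6*n - 2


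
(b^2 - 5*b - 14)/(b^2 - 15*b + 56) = (b + 2)/(b - 8)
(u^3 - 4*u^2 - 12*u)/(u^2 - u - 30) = u*(u + 2)/(u + 5)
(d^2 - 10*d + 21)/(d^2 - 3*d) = (d - 7)/d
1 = 1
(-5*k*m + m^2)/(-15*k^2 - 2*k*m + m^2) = m/(3*k + m)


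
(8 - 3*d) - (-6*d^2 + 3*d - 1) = 6*d^2 - 6*d + 9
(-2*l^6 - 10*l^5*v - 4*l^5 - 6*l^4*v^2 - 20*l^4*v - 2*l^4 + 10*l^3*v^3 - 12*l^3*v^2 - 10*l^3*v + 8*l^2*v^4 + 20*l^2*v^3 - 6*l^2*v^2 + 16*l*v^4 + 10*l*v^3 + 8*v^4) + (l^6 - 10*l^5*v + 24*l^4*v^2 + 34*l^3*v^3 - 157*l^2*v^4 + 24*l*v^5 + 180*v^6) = -l^6 - 20*l^5*v - 4*l^5 + 18*l^4*v^2 - 20*l^4*v - 2*l^4 + 44*l^3*v^3 - 12*l^3*v^2 - 10*l^3*v - 149*l^2*v^4 + 20*l^2*v^3 - 6*l^2*v^2 + 24*l*v^5 + 16*l*v^4 + 10*l*v^3 + 180*v^6 + 8*v^4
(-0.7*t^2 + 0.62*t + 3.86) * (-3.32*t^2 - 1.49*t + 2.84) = 2.324*t^4 - 1.0154*t^3 - 15.727*t^2 - 3.9906*t + 10.9624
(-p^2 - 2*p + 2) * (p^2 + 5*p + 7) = -p^4 - 7*p^3 - 15*p^2 - 4*p + 14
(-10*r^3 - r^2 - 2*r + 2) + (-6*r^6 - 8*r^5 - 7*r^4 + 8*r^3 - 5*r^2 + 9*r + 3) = -6*r^6 - 8*r^5 - 7*r^4 - 2*r^3 - 6*r^2 + 7*r + 5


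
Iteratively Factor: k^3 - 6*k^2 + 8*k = (k - 4)*(k^2 - 2*k) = k*(k - 4)*(k - 2)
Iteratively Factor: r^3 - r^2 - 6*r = (r)*(r^2 - r - 6) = r*(r + 2)*(r - 3)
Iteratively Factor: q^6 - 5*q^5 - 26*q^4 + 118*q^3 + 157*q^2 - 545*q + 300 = (q - 1)*(q^5 - 4*q^4 - 30*q^3 + 88*q^2 + 245*q - 300) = (q - 1)*(q + 3)*(q^4 - 7*q^3 - 9*q^2 + 115*q - 100) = (q - 5)*(q - 1)*(q + 3)*(q^3 - 2*q^2 - 19*q + 20) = (q - 5)*(q - 1)^2*(q + 3)*(q^2 - q - 20) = (q - 5)^2*(q - 1)^2*(q + 3)*(q + 4)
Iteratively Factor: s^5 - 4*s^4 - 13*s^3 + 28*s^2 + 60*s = (s)*(s^4 - 4*s^3 - 13*s^2 + 28*s + 60) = s*(s - 5)*(s^3 + s^2 - 8*s - 12) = s*(s - 5)*(s - 3)*(s^2 + 4*s + 4) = s*(s - 5)*(s - 3)*(s + 2)*(s + 2)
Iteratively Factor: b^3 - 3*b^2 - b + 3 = (b - 3)*(b^2 - 1) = (b - 3)*(b - 1)*(b + 1)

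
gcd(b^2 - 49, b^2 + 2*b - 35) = b + 7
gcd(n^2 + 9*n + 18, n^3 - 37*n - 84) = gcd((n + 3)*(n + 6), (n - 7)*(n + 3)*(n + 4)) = n + 3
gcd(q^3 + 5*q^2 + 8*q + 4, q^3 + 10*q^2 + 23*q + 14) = q^2 + 3*q + 2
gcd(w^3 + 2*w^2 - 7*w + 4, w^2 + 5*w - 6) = w - 1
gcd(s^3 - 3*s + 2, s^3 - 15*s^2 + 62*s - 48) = s - 1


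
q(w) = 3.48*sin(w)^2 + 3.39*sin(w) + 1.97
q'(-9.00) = -0.48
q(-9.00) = 1.16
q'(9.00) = -5.70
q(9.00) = 3.96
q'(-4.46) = -2.53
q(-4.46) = 8.52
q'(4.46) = 0.84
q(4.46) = 1.95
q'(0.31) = 5.25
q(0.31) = 3.33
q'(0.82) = 5.78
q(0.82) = 6.31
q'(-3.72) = -6.02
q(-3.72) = 4.86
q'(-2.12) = 1.33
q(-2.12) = 1.61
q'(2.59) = -5.99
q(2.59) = 4.70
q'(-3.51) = -5.50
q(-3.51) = 3.64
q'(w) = 6.96*sin(w)*cos(w) + 3.39*cos(w)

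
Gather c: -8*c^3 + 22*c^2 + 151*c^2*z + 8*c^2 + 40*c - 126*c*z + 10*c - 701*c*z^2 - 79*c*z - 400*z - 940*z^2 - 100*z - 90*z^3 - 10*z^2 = -8*c^3 + c^2*(151*z + 30) + c*(-701*z^2 - 205*z + 50) - 90*z^3 - 950*z^2 - 500*z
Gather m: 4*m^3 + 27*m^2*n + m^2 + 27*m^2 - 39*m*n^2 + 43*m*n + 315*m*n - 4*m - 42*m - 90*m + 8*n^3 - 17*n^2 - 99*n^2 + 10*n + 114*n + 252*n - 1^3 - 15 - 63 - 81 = 4*m^3 + m^2*(27*n + 28) + m*(-39*n^2 + 358*n - 136) + 8*n^3 - 116*n^2 + 376*n - 160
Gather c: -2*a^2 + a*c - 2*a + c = -2*a^2 - 2*a + c*(a + 1)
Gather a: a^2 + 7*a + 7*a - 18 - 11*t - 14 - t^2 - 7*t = a^2 + 14*a - t^2 - 18*t - 32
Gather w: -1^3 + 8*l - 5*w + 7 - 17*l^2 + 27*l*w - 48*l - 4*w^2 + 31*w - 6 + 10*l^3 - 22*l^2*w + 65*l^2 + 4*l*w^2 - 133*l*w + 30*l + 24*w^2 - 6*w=10*l^3 + 48*l^2 - 10*l + w^2*(4*l + 20) + w*(-22*l^2 - 106*l + 20)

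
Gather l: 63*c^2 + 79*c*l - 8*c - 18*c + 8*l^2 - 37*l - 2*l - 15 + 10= 63*c^2 - 26*c + 8*l^2 + l*(79*c - 39) - 5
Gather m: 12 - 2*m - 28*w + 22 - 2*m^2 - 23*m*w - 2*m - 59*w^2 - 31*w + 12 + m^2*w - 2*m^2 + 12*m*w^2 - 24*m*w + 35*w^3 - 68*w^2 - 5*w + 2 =m^2*(w - 4) + m*(12*w^2 - 47*w - 4) + 35*w^3 - 127*w^2 - 64*w + 48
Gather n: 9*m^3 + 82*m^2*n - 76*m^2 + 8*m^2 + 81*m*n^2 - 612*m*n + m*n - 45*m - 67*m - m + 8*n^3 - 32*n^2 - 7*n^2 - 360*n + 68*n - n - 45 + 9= 9*m^3 - 68*m^2 - 113*m + 8*n^3 + n^2*(81*m - 39) + n*(82*m^2 - 611*m - 293) - 36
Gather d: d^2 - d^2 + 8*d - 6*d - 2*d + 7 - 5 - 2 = 0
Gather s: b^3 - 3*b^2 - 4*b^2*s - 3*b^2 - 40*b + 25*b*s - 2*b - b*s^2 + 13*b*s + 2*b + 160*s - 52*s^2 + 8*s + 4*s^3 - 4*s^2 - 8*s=b^3 - 6*b^2 - 40*b + 4*s^3 + s^2*(-b - 56) + s*(-4*b^2 + 38*b + 160)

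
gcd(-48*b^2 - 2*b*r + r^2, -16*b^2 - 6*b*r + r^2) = -8*b + r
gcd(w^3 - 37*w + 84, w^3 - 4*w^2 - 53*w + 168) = w^2 + 4*w - 21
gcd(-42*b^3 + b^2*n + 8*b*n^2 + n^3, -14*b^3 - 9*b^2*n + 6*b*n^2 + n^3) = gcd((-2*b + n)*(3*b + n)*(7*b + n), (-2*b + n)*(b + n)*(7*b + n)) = 14*b^2 - 5*b*n - n^2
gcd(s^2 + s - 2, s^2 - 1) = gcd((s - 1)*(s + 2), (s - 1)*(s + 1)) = s - 1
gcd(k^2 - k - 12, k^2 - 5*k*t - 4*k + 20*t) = k - 4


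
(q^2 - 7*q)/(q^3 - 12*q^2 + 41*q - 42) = q/(q^2 - 5*q + 6)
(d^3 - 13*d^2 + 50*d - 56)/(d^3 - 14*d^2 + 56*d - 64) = (d - 7)/(d - 8)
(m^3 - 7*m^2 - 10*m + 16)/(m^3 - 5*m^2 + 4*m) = (m^2 - 6*m - 16)/(m*(m - 4))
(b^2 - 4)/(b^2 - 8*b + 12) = (b + 2)/(b - 6)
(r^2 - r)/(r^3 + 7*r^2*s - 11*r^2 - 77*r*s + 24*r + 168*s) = r*(r - 1)/(r^3 + 7*r^2*s - 11*r^2 - 77*r*s + 24*r + 168*s)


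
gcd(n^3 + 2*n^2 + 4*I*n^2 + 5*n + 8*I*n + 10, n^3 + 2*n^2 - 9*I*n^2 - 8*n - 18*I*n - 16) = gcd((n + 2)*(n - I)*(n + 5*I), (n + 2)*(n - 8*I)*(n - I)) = n^2 + n*(2 - I) - 2*I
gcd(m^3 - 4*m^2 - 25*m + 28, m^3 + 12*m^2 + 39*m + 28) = m + 4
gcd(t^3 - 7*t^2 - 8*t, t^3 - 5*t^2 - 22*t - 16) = t^2 - 7*t - 8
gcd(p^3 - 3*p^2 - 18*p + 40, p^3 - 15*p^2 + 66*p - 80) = p^2 - 7*p + 10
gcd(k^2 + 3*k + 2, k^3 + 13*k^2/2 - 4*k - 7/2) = 1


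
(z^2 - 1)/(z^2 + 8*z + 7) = (z - 1)/(z + 7)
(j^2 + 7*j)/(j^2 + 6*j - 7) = j/(j - 1)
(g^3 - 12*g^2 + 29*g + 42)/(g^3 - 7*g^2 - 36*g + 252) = (g + 1)/(g + 6)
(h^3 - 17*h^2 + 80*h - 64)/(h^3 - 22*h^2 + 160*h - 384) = (h - 1)/(h - 6)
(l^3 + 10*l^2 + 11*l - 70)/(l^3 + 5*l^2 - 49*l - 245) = (l - 2)/(l - 7)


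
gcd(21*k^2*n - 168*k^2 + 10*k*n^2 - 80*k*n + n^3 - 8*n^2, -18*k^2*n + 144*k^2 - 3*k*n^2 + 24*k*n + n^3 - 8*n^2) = 3*k*n - 24*k + n^2 - 8*n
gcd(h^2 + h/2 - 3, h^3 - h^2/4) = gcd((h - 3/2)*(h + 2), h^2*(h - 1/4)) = 1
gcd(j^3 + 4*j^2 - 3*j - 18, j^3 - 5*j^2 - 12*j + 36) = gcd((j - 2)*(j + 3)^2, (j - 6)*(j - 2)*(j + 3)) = j^2 + j - 6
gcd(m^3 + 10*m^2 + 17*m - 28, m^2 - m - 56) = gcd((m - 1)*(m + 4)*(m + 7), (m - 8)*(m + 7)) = m + 7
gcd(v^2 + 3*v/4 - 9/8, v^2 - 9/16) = v - 3/4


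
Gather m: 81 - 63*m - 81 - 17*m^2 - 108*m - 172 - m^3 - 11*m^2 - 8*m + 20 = -m^3 - 28*m^2 - 179*m - 152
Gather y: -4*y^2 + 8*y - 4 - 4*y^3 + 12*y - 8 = -4*y^3 - 4*y^2 + 20*y - 12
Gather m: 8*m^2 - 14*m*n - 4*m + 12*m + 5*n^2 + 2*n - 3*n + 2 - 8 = 8*m^2 + m*(8 - 14*n) + 5*n^2 - n - 6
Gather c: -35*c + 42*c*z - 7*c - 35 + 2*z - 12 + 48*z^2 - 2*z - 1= c*(42*z - 42) + 48*z^2 - 48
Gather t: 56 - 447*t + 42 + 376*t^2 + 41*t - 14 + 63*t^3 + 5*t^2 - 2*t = 63*t^3 + 381*t^2 - 408*t + 84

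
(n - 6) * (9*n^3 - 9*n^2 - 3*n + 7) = 9*n^4 - 63*n^3 + 51*n^2 + 25*n - 42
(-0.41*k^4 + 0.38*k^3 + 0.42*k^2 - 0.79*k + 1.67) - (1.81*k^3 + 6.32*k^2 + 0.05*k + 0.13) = -0.41*k^4 - 1.43*k^3 - 5.9*k^2 - 0.84*k + 1.54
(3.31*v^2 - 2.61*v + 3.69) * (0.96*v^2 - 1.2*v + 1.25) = 3.1776*v^4 - 6.4776*v^3 + 10.8119*v^2 - 7.6905*v + 4.6125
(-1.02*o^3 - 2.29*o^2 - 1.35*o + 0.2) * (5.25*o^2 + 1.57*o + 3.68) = -5.355*o^5 - 13.6239*o^4 - 14.4364*o^3 - 9.4967*o^2 - 4.654*o + 0.736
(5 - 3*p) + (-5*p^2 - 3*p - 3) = -5*p^2 - 6*p + 2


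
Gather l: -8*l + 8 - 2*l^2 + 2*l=-2*l^2 - 6*l + 8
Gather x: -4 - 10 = -14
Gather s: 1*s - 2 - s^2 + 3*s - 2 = -s^2 + 4*s - 4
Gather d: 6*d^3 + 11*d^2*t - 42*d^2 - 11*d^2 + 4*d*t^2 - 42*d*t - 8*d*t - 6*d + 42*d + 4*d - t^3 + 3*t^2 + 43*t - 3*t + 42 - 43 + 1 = 6*d^3 + d^2*(11*t - 53) + d*(4*t^2 - 50*t + 40) - t^3 + 3*t^2 + 40*t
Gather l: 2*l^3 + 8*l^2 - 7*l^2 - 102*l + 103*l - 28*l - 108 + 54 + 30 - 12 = 2*l^3 + l^2 - 27*l - 36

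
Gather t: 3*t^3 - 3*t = 3*t^3 - 3*t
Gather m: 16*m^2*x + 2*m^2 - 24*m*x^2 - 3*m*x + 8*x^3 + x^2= m^2*(16*x + 2) + m*(-24*x^2 - 3*x) + 8*x^3 + x^2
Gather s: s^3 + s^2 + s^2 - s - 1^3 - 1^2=s^3 + 2*s^2 - s - 2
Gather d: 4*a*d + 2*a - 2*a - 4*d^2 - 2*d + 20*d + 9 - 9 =-4*d^2 + d*(4*a + 18)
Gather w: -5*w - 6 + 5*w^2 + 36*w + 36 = 5*w^2 + 31*w + 30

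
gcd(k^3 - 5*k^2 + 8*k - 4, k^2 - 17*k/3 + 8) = 1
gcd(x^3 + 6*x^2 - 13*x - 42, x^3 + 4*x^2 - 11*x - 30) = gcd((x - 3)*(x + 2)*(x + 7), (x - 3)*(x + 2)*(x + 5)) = x^2 - x - 6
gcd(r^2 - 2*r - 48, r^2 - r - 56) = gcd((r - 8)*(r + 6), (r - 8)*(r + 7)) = r - 8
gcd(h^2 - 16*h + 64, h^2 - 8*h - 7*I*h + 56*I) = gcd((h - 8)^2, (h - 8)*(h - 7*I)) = h - 8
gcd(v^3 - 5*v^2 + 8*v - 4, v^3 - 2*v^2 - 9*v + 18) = v - 2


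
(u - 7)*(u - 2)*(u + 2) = u^3 - 7*u^2 - 4*u + 28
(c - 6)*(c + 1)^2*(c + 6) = c^4 + 2*c^3 - 35*c^2 - 72*c - 36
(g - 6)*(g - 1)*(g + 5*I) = g^3 - 7*g^2 + 5*I*g^2 + 6*g - 35*I*g + 30*I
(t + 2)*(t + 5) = t^2 + 7*t + 10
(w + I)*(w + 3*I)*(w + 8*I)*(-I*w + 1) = -I*w^4 + 13*w^3 + 47*I*w^2 - 59*w - 24*I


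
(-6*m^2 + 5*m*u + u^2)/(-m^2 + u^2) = (6*m + u)/(m + u)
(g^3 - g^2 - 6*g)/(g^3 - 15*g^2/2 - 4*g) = 2*(-g^2 + g + 6)/(-2*g^2 + 15*g + 8)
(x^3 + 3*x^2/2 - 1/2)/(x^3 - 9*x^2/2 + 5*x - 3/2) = (x^2 + 2*x + 1)/(x^2 - 4*x + 3)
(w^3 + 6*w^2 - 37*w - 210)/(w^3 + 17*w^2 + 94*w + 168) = (w^2 - w - 30)/(w^2 + 10*w + 24)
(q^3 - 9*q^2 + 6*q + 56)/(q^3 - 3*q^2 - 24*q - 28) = (q - 4)/(q + 2)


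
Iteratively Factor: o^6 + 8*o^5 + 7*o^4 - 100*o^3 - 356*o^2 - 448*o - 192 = (o + 3)*(o^5 + 5*o^4 - 8*o^3 - 76*o^2 - 128*o - 64) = (o - 4)*(o + 3)*(o^4 + 9*o^3 + 28*o^2 + 36*o + 16) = (o - 4)*(o + 3)*(o + 4)*(o^3 + 5*o^2 + 8*o + 4) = (o - 4)*(o + 2)*(o + 3)*(o + 4)*(o^2 + 3*o + 2) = (o - 4)*(o + 1)*(o + 2)*(o + 3)*(o + 4)*(o + 2)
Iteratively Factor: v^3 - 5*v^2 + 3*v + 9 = (v - 3)*(v^2 - 2*v - 3) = (v - 3)*(v + 1)*(v - 3)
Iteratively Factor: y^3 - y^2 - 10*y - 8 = (y + 1)*(y^2 - 2*y - 8) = (y - 4)*(y + 1)*(y + 2)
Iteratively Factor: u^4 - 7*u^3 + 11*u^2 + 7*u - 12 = (u + 1)*(u^3 - 8*u^2 + 19*u - 12) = (u - 4)*(u + 1)*(u^2 - 4*u + 3) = (u - 4)*(u - 3)*(u + 1)*(u - 1)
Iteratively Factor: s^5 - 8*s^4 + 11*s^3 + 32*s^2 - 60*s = (s + 2)*(s^4 - 10*s^3 + 31*s^2 - 30*s) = (s - 2)*(s + 2)*(s^3 - 8*s^2 + 15*s) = (s - 3)*(s - 2)*(s + 2)*(s^2 - 5*s) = (s - 5)*(s - 3)*(s - 2)*(s + 2)*(s)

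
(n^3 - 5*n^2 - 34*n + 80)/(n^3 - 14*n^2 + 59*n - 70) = (n^2 - 3*n - 40)/(n^2 - 12*n + 35)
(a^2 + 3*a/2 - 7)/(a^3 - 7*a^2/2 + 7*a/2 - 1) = (2*a + 7)/(2*a^2 - 3*a + 1)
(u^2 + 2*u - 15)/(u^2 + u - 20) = (u - 3)/(u - 4)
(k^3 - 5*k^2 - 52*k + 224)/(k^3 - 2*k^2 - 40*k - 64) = (k^2 + 3*k - 28)/(k^2 + 6*k + 8)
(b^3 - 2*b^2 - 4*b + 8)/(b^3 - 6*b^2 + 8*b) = (b^2 - 4)/(b*(b - 4))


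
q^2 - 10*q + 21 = (q - 7)*(q - 3)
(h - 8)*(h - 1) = h^2 - 9*h + 8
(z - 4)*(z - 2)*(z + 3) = z^3 - 3*z^2 - 10*z + 24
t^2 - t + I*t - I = (t - 1)*(t + I)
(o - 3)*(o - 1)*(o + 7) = o^3 + 3*o^2 - 25*o + 21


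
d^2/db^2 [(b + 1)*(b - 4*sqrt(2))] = 2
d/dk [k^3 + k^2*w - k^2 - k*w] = 3*k^2 + 2*k*w - 2*k - w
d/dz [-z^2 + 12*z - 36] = 12 - 2*z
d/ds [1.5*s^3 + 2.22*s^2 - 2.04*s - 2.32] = 4.5*s^2 + 4.44*s - 2.04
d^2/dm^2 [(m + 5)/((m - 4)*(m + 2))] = 2*(m^3 + 15*m^2 - 6*m + 44)/(m^6 - 6*m^5 - 12*m^4 + 88*m^3 + 96*m^2 - 384*m - 512)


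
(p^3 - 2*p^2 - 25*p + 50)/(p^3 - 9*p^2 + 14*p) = (p^2 - 25)/(p*(p - 7))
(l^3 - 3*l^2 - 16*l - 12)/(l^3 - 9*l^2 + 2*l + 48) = (l^2 - 5*l - 6)/(l^2 - 11*l + 24)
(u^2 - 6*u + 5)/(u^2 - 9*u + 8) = (u - 5)/(u - 8)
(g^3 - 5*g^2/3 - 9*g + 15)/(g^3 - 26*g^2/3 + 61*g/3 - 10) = (3*g^2 + 4*g - 15)/(3*g^2 - 17*g + 10)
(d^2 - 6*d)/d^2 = (d - 6)/d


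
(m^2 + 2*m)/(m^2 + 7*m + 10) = m/(m + 5)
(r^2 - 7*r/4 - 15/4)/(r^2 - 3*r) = (r + 5/4)/r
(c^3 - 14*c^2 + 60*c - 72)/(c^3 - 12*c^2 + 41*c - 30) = (c^2 - 8*c + 12)/(c^2 - 6*c + 5)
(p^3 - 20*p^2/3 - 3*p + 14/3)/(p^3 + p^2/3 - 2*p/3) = (p - 7)/p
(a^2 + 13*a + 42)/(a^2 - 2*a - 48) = (a + 7)/(a - 8)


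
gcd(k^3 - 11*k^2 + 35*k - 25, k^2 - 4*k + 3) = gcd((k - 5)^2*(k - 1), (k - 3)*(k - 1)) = k - 1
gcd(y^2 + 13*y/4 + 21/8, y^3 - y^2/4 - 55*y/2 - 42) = y + 7/4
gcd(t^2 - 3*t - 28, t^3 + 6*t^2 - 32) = t + 4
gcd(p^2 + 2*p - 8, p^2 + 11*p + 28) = p + 4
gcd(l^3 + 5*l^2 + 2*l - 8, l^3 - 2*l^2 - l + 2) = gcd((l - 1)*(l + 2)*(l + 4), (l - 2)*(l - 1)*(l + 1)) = l - 1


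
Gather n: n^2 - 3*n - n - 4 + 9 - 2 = n^2 - 4*n + 3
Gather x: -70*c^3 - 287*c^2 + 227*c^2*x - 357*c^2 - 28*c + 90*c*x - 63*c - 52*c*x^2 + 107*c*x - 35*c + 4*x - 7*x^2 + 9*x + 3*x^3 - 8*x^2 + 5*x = -70*c^3 - 644*c^2 - 126*c + 3*x^3 + x^2*(-52*c - 15) + x*(227*c^2 + 197*c + 18)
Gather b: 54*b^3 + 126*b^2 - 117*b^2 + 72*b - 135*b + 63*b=54*b^3 + 9*b^2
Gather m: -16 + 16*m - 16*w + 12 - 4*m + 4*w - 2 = 12*m - 12*w - 6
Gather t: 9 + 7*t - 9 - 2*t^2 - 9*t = -2*t^2 - 2*t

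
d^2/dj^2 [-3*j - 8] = 0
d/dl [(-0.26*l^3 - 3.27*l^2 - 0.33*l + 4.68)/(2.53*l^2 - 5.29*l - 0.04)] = (-0.6578*l^4 + 2.7508*l^3 + 18.1644*l^2 - 23.4192*l + 24.7704)/(6.4009*l^4 - 26.7674*l^3 + 27.7817*l^2 + 0.4232*l + 0.0016)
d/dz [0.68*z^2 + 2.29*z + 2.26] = 1.36*z + 2.29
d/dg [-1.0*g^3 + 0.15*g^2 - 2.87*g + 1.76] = -3.0*g^2 + 0.3*g - 2.87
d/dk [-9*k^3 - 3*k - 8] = -27*k^2 - 3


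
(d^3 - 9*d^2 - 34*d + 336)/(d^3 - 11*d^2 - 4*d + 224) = (d + 6)/(d + 4)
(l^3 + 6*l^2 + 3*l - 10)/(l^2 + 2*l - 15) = (l^2 + l - 2)/(l - 3)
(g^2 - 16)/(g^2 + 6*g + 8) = (g - 4)/(g + 2)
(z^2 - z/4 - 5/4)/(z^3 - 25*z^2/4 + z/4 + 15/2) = 1/(z - 6)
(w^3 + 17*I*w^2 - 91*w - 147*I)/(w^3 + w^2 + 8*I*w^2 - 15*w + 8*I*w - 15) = (w^2 + 14*I*w - 49)/(w^2 + w*(1 + 5*I) + 5*I)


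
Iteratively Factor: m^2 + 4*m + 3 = (m + 1)*(m + 3)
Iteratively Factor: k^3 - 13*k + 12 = (k - 3)*(k^2 + 3*k - 4) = (k - 3)*(k - 1)*(k + 4)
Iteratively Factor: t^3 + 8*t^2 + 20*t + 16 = (t + 4)*(t^2 + 4*t + 4) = (t + 2)*(t + 4)*(t + 2)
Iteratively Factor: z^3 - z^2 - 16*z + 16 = (z - 4)*(z^2 + 3*z - 4) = (z - 4)*(z + 4)*(z - 1)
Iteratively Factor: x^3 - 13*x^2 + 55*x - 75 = (x - 3)*(x^2 - 10*x + 25) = (x - 5)*(x - 3)*(x - 5)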